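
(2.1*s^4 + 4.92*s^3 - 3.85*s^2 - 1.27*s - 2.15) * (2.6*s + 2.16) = 5.46*s^5 + 17.328*s^4 + 0.6172*s^3 - 11.618*s^2 - 8.3332*s - 4.644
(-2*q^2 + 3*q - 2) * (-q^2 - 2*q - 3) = 2*q^4 + q^3 + 2*q^2 - 5*q + 6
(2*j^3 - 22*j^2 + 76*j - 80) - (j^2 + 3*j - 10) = 2*j^3 - 23*j^2 + 73*j - 70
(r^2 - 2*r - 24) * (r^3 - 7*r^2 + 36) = r^5 - 9*r^4 - 10*r^3 + 204*r^2 - 72*r - 864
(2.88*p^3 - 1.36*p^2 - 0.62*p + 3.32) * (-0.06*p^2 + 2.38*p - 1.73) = -0.1728*p^5 + 6.936*p^4 - 8.182*p^3 + 0.678*p^2 + 8.9742*p - 5.7436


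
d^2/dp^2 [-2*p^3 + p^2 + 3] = 2 - 12*p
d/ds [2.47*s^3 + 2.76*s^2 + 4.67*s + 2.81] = 7.41*s^2 + 5.52*s + 4.67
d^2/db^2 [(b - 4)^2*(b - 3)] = 6*b - 22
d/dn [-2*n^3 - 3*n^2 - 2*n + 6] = -6*n^2 - 6*n - 2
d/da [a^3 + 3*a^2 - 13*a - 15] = 3*a^2 + 6*a - 13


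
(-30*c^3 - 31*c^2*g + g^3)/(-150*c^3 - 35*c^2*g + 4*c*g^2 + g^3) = (c + g)/(5*c + g)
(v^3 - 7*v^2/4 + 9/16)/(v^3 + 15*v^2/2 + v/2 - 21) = (v^2 - v/4 - 3/8)/(v^2 + 9*v + 14)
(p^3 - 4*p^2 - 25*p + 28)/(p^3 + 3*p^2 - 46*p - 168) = (p - 1)/(p + 6)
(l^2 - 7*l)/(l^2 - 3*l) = (l - 7)/(l - 3)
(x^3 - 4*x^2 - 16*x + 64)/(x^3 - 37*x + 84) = (x^2 - 16)/(x^2 + 4*x - 21)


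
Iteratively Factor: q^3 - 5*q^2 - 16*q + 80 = (q - 4)*(q^2 - q - 20) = (q - 4)*(q + 4)*(q - 5)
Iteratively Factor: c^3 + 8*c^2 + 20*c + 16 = (c + 4)*(c^2 + 4*c + 4) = (c + 2)*(c + 4)*(c + 2)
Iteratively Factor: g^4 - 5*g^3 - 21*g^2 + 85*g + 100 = (g + 4)*(g^3 - 9*g^2 + 15*g + 25) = (g - 5)*(g + 4)*(g^2 - 4*g - 5) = (g - 5)^2*(g + 4)*(g + 1)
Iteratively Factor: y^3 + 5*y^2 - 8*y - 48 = (y - 3)*(y^2 + 8*y + 16) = (y - 3)*(y + 4)*(y + 4)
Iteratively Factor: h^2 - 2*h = (h - 2)*(h)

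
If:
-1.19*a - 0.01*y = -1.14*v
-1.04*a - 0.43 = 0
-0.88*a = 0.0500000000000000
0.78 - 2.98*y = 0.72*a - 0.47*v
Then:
No Solution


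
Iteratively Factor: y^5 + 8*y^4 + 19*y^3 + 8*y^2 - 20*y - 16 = (y + 2)*(y^4 + 6*y^3 + 7*y^2 - 6*y - 8) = (y + 2)^2*(y^3 + 4*y^2 - y - 4) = (y + 1)*(y + 2)^2*(y^2 + 3*y - 4) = (y - 1)*(y + 1)*(y + 2)^2*(y + 4)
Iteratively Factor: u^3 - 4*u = (u)*(u^2 - 4) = u*(u + 2)*(u - 2)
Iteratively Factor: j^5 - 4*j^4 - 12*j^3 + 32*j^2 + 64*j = (j + 2)*(j^4 - 6*j^3 + 32*j) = (j + 2)^2*(j^3 - 8*j^2 + 16*j) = (j - 4)*(j + 2)^2*(j^2 - 4*j) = (j - 4)^2*(j + 2)^2*(j)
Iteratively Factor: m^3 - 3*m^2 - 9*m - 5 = (m + 1)*(m^2 - 4*m - 5) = (m + 1)^2*(m - 5)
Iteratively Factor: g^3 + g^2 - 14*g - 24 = (g + 3)*(g^2 - 2*g - 8) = (g - 4)*(g + 3)*(g + 2)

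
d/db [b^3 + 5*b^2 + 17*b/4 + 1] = 3*b^2 + 10*b + 17/4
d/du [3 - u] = -1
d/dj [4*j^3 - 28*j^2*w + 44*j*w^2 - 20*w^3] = 12*j^2 - 56*j*w + 44*w^2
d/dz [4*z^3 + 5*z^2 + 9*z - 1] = 12*z^2 + 10*z + 9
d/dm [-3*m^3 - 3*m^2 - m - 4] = -9*m^2 - 6*m - 1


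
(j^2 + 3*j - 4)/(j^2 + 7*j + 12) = (j - 1)/(j + 3)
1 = 1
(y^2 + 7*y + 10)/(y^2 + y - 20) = (y + 2)/(y - 4)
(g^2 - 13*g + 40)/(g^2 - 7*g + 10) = (g - 8)/(g - 2)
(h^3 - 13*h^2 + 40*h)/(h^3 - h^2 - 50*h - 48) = h*(h - 5)/(h^2 + 7*h + 6)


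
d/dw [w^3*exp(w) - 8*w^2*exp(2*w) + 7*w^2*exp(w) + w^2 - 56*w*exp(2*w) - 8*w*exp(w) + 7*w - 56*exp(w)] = w^3*exp(w) - 16*w^2*exp(2*w) + 10*w^2*exp(w) - 128*w*exp(2*w) + 6*w*exp(w) + 2*w - 56*exp(2*w) - 64*exp(w) + 7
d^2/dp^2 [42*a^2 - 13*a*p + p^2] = 2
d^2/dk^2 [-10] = 0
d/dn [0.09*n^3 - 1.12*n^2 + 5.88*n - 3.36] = 0.27*n^2 - 2.24*n + 5.88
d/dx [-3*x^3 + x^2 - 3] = x*(2 - 9*x)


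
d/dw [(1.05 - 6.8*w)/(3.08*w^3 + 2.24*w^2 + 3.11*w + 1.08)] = (41.888*w^3 + 5.53*w^2 - 4.704*w - 10.6095)/(9.4864*w^6 + 13.7984*w^5 + 24.1752*w^4 + 20.5856*w^3 + 14.5105*w^2 + 6.7176*w + 1.1664)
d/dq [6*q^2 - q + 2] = 12*q - 1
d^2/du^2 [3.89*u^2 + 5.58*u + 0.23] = 7.78000000000000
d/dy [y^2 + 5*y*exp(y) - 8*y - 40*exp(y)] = 5*y*exp(y) + 2*y - 35*exp(y) - 8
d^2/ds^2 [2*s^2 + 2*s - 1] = 4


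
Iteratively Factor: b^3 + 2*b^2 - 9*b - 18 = (b + 2)*(b^2 - 9) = (b - 3)*(b + 2)*(b + 3)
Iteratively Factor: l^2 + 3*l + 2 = (l + 1)*(l + 2)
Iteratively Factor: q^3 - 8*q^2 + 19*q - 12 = (q - 1)*(q^2 - 7*q + 12) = (q - 3)*(q - 1)*(q - 4)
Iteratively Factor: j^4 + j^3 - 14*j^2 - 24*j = (j)*(j^3 + j^2 - 14*j - 24) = j*(j + 3)*(j^2 - 2*j - 8) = j*(j + 2)*(j + 3)*(j - 4)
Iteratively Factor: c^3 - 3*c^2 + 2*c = (c - 1)*(c^2 - 2*c) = c*(c - 1)*(c - 2)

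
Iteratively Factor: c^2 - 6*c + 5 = (c - 5)*(c - 1)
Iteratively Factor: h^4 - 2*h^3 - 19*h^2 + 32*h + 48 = (h + 1)*(h^3 - 3*h^2 - 16*h + 48) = (h - 3)*(h + 1)*(h^2 - 16) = (h - 3)*(h + 1)*(h + 4)*(h - 4)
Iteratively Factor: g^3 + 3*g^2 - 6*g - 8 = (g + 4)*(g^2 - g - 2) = (g - 2)*(g + 4)*(g + 1)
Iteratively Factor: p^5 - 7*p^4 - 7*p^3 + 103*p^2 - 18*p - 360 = (p - 4)*(p^4 - 3*p^3 - 19*p^2 + 27*p + 90) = (p - 4)*(p + 2)*(p^3 - 5*p^2 - 9*p + 45) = (p - 4)*(p + 2)*(p + 3)*(p^2 - 8*p + 15) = (p - 4)*(p - 3)*(p + 2)*(p + 3)*(p - 5)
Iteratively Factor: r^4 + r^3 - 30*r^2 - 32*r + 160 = (r - 5)*(r^3 + 6*r^2 - 32) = (r - 5)*(r + 4)*(r^2 + 2*r - 8) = (r - 5)*(r - 2)*(r + 4)*(r + 4)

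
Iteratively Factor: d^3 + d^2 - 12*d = (d)*(d^2 + d - 12) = d*(d - 3)*(d + 4)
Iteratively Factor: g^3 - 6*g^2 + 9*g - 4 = (g - 1)*(g^2 - 5*g + 4) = (g - 4)*(g - 1)*(g - 1)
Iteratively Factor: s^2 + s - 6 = (s - 2)*(s + 3)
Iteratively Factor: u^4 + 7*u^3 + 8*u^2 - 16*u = (u + 4)*(u^3 + 3*u^2 - 4*u) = (u + 4)^2*(u^2 - u) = (u - 1)*(u + 4)^2*(u)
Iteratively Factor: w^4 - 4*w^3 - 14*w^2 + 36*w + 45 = (w - 5)*(w^3 + w^2 - 9*w - 9) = (w - 5)*(w + 3)*(w^2 - 2*w - 3) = (w - 5)*(w - 3)*(w + 3)*(w + 1)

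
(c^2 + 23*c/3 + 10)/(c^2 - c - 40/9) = 3*(c + 6)/(3*c - 8)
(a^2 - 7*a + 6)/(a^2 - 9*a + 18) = (a - 1)/(a - 3)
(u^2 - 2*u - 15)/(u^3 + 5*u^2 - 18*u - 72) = (u - 5)/(u^2 + 2*u - 24)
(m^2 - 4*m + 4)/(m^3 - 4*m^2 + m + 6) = (m - 2)/(m^2 - 2*m - 3)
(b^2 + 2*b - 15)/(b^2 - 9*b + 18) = (b + 5)/(b - 6)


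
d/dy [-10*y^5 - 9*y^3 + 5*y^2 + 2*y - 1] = -50*y^4 - 27*y^2 + 10*y + 2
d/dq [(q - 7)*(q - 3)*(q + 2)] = 3*q^2 - 16*q + 1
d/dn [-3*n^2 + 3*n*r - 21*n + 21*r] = -6*n + 3*r - 21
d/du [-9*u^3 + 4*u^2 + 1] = u*(8 - 27*u)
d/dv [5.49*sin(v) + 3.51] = 5.49*cos(v)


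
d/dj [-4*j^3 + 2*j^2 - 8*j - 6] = -12*j^2 + 4*j - 8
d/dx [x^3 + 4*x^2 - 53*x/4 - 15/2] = 3*x^2 + 8*x - 53/4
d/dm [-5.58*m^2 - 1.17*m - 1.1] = -11.16*m - 1.17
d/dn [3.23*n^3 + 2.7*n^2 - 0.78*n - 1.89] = 9.69*n^2 + 5.4*n - 0.78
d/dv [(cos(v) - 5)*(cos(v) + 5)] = -sin(2*v)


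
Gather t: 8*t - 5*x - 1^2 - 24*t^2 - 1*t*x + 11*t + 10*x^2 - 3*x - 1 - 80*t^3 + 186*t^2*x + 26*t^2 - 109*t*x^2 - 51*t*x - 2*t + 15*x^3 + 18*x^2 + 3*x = -80*t^3 + t^2*(186*x + 2) + t*(-109*x^2 - 52*x + 17) + 15*x^3 + 28*x^2 - 5*x - 2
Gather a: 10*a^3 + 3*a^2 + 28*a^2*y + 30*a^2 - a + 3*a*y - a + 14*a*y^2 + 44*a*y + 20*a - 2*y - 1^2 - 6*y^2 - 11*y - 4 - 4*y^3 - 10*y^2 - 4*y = 10*a^3 + a^2*(28*y + 33) + a*(14*y^2 + 47*y + 18) - 4*y^3 - 16*y^2 - 17*y - 5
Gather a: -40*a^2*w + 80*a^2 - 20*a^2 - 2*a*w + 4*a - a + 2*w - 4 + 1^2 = a^2*(60 - 40*w) + a*(3 - 2*w) + 2*w - 3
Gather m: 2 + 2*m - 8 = 2*m - 6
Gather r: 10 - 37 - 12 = -39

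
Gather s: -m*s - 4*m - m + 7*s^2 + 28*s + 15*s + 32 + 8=-5*m + 7*s^2 + s*(43 - m) + 40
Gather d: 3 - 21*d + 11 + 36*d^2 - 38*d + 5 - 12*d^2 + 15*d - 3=24*d^2 - 44*d + 16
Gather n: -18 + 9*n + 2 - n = 8*n - 16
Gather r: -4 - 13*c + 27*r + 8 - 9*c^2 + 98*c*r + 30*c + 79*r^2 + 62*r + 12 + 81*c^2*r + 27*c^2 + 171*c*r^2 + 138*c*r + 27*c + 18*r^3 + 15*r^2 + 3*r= 18*c^2 + 44*c + 18*r^3 + r^2*(171*c + 94) + r*(81*c^2 + 236*c + 92) + 16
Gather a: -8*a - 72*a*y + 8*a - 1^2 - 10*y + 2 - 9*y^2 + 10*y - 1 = -72*a*y - 9*y^2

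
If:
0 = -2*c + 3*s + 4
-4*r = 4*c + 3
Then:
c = 3*s/2 + 2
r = -3*s/2 - 11/4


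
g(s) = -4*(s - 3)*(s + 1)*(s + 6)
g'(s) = -4*(s - 3)*(s + 1) - 4*(s - 3)*(s + 6) - 4*(s + 1)*(s + 6) = -12*s^2 - 32*s + 60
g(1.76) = 106.23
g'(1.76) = -33.49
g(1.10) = 113.32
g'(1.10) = 10.28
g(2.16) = 86.64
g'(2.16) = -65.11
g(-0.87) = 10.32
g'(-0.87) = 78.76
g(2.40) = 68.54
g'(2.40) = -85.92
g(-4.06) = -167.64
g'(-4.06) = -7.88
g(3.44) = -73.77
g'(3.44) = -192.08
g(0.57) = 100.26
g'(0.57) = 37.86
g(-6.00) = 0.00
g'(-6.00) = -180.00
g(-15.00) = 9072.00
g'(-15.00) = -2160.00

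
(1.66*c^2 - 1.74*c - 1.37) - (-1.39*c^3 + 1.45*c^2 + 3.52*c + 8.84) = 1.39*c^3 + 0.21*c^2 - 5.26*c - 10.21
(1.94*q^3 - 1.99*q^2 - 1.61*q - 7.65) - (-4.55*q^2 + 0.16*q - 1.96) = 1.94*q^3 + 2.56*q^2 - 1.77*q - 5.69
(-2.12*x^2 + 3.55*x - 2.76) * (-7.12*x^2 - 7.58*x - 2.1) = 15.0944*x^4 - 9.2064*x^3 - 2.8058*x^2 + 13.4658*x + 5.796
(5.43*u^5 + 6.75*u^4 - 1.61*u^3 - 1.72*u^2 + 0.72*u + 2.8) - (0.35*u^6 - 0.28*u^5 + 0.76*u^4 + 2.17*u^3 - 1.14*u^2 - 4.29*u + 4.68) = -0.35*u^6 + 5.71*u^5 + 5.99*u^4 - 3.78*u^3 - 0.58*u^2 + 5.01*u - 1.88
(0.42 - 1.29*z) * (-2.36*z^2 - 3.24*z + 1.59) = 3.0444*z^3 + 3.1884*z^2 - 3.4119*z + 0.6678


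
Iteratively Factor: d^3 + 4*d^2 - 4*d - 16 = (d - 2)*(d^2 + 6*d + 8) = (d - 2)*(d + 4)*(d + 2)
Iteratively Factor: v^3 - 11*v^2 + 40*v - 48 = (v - 4)*(v^2 - 7*v + 12) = (v - 4)^2*(v - 3)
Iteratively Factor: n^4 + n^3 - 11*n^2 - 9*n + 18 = (n + 2)*(n^3 - n^2 - 9*n + 9) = (n - 1)*(n + 2)*(n^2 - 9) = (n - 3)*(n - 1)*(n + 2)*(n + 3)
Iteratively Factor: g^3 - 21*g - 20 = (g - 5)*(g^2 + 5*g + 4) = (g - 5)*(g + 1)*(g + 4)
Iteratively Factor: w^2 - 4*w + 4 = (w - 2)*(w - 2)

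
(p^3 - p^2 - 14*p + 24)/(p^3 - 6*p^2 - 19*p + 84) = (p - 2)/(p - 7)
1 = 1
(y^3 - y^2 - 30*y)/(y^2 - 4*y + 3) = y*(y^2 - y - 30)/(y^2 - 4*y + 3)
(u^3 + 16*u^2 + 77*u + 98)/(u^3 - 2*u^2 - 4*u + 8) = (u^2 + 14*u + 49)/(u^2 - 4*u + 4)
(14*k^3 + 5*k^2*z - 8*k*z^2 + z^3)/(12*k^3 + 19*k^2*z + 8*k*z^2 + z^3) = (14*k^2 - 9*k*z + z^2)/(12*k^2 + 7*k*z + z^2)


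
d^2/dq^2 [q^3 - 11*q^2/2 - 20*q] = 6*q - 11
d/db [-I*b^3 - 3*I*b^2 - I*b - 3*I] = I*(-3*b^2 - 6*b - 1)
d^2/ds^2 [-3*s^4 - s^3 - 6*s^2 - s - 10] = -36*s^2 - 6*s - 12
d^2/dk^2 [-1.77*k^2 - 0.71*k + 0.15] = -3.54000000000000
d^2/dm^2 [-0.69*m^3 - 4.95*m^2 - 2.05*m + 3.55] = -4.14*m - 9.9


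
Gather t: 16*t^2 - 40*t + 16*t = 16*t^2 - 24*t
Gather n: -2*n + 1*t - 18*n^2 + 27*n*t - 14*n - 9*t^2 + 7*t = -18*n^2 + n*(27*t - 16) - 9*t^2 + 8*t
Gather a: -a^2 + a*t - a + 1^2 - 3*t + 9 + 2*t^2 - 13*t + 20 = -a^2 + a*(t - 1) + 2*t^2 - 16*t + 30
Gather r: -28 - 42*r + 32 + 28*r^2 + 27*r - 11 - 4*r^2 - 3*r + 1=24*r^2 - 18*r - 6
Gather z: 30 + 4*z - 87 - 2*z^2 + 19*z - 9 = -2*z^2 + 23*z - 66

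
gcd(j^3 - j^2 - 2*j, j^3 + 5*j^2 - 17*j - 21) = j + 1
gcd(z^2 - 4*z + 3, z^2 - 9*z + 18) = z - 3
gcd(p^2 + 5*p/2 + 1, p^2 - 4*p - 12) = p + 2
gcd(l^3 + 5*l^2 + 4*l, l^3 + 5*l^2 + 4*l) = l^3 + 5*l^2 + 4*l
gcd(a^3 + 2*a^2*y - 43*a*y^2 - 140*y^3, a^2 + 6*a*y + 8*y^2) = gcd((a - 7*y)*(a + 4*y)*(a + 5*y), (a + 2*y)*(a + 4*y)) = a + 4*y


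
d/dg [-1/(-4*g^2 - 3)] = -8*g/(4*g^2 + 3)^2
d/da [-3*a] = -3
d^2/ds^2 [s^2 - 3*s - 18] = 2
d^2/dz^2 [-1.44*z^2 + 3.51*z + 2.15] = -2.88000000000000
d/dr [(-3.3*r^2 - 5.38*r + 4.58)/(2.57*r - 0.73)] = (-8.481*r^2 + 4.818*r - 7.8432)/(6.6049*r^2 - 3.7522*r + 0.5329)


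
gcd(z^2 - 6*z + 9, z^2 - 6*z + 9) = z^2 - 6*z + 9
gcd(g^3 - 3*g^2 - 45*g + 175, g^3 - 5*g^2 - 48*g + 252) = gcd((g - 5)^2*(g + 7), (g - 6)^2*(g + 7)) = g + 7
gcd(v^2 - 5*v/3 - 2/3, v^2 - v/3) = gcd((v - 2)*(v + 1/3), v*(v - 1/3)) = 1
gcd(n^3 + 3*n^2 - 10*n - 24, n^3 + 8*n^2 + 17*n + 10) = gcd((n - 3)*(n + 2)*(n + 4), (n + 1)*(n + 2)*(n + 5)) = n + 2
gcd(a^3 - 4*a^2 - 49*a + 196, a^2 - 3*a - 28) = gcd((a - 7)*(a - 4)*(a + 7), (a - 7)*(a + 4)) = a - 7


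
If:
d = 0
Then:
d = 0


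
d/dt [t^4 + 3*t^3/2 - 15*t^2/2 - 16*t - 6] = 4*t^3 + 9*t^2/2 - 15*t - 16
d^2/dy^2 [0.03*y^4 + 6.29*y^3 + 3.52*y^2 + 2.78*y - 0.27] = 0.36*y^2 + 37.74*y + 7.04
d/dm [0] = 0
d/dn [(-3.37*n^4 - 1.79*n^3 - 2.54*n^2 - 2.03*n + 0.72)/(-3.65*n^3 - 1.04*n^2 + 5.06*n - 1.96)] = (12.3005*n^6 + 7.0096*n^5 - 58.566*n^4 - 6.51299999999999*n^3 + 3.4456*n^2 + 11.4544*n + 0.3356)/(13.3225*n^6 + 7.592*n^5 - 35.8564*n^4 + 3.7832*n^3 + 29.6804*n^2 - 19.8352*n + 3.8416)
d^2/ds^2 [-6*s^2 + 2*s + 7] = -12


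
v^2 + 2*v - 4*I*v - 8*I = (v + 2)*(v - 4*I)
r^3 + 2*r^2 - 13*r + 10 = (r - 2)*(r - 1)*(r + 5)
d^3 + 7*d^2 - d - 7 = (d - 1)*(d + 1)*(d + 7)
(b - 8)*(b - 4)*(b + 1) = b^3 - 11*b^2 + 20*b + 32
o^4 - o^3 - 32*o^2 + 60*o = o*(o - 5)*(o - 2)*(o + 6)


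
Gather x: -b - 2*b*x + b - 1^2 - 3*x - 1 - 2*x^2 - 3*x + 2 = -2*x^2 + x*(-2*b - 6)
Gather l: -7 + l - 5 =l - 12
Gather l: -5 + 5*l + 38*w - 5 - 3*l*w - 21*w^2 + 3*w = l*(5 - 3*w) - 21*w^2 + 41*w - 10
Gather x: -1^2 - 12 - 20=-33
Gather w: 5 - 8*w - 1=4 - 8*w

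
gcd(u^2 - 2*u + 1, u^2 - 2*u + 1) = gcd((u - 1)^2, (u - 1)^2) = u^2 - 2*u + 1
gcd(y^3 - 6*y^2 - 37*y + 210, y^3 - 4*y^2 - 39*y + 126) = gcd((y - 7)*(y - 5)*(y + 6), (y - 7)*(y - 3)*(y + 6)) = y^2 - y - 42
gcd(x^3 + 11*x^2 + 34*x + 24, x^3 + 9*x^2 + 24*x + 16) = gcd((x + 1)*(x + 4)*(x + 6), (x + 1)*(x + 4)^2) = x^2 + 5*x + 4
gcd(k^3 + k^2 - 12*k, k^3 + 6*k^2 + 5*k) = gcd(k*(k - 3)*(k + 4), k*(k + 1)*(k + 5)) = k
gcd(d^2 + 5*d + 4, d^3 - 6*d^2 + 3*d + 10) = d + 1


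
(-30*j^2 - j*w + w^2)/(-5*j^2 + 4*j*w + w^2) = (-6*j + w)/(-j + w)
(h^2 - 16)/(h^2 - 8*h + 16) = (h + 4)/(h - 4)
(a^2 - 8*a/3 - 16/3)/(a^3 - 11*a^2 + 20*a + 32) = (a + 4/3)/(a^2 - 7*a - 8)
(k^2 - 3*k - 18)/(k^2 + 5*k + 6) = (k - 6)/(k + 2)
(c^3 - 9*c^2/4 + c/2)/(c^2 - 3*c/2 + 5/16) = 4*c*(c - 2)/(4*c - 5)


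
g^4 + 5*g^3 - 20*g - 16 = (g - 2)*(g + 1)*(g + 2)*(g + 4)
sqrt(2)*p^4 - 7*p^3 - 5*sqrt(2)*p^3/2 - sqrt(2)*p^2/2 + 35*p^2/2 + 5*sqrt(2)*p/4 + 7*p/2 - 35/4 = (p - 5/2)*(p - 7*sqrt(2)/2)*(p - sqrt(2)/2)*(sqrt(2)*p + 1)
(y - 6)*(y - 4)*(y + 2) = y^3 - 8*y^2 + 4*y + 48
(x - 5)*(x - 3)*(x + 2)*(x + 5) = x^4 - x^3 - 31*x^2 + 25*x + 150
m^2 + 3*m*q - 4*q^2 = (m - q)*(m + 4*q)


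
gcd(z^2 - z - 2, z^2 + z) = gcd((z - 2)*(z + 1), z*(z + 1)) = z + 1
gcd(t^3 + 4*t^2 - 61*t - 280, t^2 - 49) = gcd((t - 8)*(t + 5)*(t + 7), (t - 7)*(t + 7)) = t + 7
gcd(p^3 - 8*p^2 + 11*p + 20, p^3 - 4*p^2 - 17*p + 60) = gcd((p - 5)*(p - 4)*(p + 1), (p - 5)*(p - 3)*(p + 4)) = p - 5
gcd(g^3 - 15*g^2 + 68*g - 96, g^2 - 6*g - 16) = g - 8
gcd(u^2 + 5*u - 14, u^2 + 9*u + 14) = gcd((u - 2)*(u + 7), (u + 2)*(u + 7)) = u + 7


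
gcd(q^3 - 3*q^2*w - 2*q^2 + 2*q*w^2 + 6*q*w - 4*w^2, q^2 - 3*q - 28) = 1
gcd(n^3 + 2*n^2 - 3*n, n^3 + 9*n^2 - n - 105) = 1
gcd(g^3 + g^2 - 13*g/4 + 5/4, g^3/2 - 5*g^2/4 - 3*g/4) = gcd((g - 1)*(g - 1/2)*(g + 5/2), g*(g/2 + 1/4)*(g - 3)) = 1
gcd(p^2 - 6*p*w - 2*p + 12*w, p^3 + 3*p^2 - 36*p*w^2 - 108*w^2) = p - 6*w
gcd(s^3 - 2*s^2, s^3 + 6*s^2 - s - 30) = s - 2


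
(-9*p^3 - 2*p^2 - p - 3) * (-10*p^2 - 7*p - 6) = 90*p^5 + 83*p^4 + 78*p^3 + 49*p^2 + 27*p + 18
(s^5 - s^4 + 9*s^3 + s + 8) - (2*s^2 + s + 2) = s^5 - s^4 + 9*s^3 - 2*s^2 + 6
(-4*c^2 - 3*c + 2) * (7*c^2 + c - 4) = -28*c^4 - 25*c^3 + 27*c^2 + 14*c - 8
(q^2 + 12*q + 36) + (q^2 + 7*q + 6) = 2*q^2 + 19*q + 42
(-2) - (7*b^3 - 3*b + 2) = -7*b^3 + 3*b - 4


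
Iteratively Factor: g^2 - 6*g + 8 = (g - 4)*(g - 2)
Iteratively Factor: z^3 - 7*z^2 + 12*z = (z - 4)*(z^2 - 3*z) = (z - 4)*(z - 3)*(z)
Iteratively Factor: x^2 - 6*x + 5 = (x - 1)*(x - 5)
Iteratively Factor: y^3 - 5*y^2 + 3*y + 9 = (y - 3)*(y^2 - 2*y - 3) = (y - 3)^2*(y + 1)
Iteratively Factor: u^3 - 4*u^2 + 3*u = (u - 3)*(u^2 - u) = (u - 3)*(u - 1)*(u)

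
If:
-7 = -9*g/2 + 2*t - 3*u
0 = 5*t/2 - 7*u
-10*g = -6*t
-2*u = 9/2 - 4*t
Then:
No Solution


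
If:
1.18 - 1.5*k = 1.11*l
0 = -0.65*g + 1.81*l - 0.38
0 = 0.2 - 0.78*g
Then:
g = 0.26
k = 0.56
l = 0.30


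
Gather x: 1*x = x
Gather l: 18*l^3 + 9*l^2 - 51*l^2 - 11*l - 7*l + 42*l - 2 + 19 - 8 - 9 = 18*l^3 - 42*l^2 + 24*l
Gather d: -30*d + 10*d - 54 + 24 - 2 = -20*d - 32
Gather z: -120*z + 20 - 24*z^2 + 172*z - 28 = -24*z^2 + 52*z - 8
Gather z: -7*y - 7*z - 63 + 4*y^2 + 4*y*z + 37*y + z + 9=4*y^2 + 30*y + z*(4*y - 6) - 54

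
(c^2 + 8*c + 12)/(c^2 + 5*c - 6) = (c + 2)/(c - 1)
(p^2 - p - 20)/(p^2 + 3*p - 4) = (p - 5)/(p - 1)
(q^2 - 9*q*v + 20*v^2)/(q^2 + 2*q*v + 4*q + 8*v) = (q^2 - 9*q*v + 20*v^2)/(q^2 + 2*q*v + 4*q + 8*v)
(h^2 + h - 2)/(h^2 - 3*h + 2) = (h + 2)/(h - 2)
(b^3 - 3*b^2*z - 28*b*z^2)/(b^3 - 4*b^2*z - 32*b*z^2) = (-b + 7*z)/(-b + 8*z)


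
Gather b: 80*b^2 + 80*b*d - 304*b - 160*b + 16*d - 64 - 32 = 80*b^2 + b*(80*d - 464) + 16*d - 96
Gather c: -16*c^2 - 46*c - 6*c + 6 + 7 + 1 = -16*c^2 - 52*c + 14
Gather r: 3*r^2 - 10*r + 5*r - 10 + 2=3*r^2 - 5*r - 8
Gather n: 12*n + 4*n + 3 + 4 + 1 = 16*n + 8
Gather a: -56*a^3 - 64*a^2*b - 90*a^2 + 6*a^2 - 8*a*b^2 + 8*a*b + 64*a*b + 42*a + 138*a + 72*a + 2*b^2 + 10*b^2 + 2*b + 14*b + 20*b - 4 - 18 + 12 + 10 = -56*a^3 + a^2*(-64*b - 84) + a*(-8*b^2 + 72*b + 252) + 12*b^2 + 36*b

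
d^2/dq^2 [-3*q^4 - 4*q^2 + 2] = -36*q^2 - 8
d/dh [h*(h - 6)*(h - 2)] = 3*h^2 - 16*h + 12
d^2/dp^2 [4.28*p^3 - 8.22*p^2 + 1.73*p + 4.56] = 25.68*p - 16.44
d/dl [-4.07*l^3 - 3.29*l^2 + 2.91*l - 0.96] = -12.21*l^2 - 6.58*l + 2.91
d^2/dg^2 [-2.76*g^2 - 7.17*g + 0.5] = -5.52000000000000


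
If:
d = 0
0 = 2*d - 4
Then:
No Solution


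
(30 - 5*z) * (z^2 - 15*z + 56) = -5*z^3 + 105*z^2 - 730*z + 1680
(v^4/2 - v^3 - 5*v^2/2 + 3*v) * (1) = v^4/2 - v^3 - 5*v^2/2 + 3*v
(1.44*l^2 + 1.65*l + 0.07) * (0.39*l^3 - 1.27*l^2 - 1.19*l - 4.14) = 0.5616*l^5 - 1.1853*l^4 - 3.7818*l^3 - 8.014*l^2 - 6.9143*l - 0.2898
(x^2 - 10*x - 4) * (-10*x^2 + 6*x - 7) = -10*x^4 + 106*x^3 - 27*x^2 + 46*x + 28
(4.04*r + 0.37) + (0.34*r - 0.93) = 4.38*r - 0.56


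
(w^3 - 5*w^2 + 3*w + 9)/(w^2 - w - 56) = (-w^3 + 5*w^2 - 3*w - 9)/(-w^2 + w + 56)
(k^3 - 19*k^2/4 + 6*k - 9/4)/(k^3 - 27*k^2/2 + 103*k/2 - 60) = (4*k^2 - 7*k + 3)/(2*(2*k^2 - 21*k + 40))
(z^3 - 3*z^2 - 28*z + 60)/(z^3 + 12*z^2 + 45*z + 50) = (z^2 - 8*z + 12)/(z^2 + 7*z + 10)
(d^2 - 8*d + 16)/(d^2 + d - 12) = (d^2 - 8*d + 16)/(d^2 + d - 12)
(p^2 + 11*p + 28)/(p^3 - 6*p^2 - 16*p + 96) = (p + 7)/(p^2 - 10*p + 24)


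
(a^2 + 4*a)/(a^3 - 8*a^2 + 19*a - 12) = a*(a + 4)/(a^3 - 8*a^2 + 19*a - 12)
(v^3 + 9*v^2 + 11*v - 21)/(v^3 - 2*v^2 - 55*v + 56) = (v + 3)/(v - 8)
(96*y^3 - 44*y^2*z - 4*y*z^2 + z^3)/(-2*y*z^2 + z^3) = -48*y^2/z^2 - 2*y/z + 1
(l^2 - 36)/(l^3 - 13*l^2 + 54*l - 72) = (l + 6)/(l^2 - 7*l + 12)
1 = 1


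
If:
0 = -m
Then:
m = 0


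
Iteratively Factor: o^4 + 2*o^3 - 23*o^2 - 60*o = (o + 3)*(o^3 - o^2 - 20*o) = (o - 5)*(o + 3)*(o^2 + 4*o) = (o - 5)*(o + 3)*(o + 4)*(o)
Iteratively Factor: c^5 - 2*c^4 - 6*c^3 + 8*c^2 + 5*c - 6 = (c + 2)*(c^4 - 4*c^3 + 2*c^2 + 4*c - 3) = (c + 1)*(c + 2)*(c^3 - 5*c^2 + 7*c - 3) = (c - 3)*(c + 1)*(c + 2)*(c^2 - 2*c + 1) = (c - 3)*(c - 1)*(c + 1)*(c + 2)*(c - 1)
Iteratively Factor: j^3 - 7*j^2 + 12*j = (j - 4)*(j^2 - 3*j) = (j - 4)*(j - 3)*(j)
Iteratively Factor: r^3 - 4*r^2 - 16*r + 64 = (r + 4)*(r^2 - 8*r + 16) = (r - 4)*(r + 4)*(r - 4)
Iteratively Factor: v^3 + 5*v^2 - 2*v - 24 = (v + 4)*(v^2 + v - 6) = (v - 2)*(v + 4)*(v + 3)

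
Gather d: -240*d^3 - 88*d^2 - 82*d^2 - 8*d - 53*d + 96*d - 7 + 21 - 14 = -240*d^3 - 170*d^2 + 35*d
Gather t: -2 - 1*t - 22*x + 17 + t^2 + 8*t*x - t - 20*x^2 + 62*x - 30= t^2 + t*(8*x - 2) - 20*x^2 + 40*x - 15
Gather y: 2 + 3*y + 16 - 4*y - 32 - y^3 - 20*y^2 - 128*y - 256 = -y^3 - 20*y^2 - 129*y - 270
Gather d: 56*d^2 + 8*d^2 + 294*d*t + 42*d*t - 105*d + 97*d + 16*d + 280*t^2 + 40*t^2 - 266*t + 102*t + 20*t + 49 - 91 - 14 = 64*d^2 + d*(336*t + 8) + 320*t^2 - 144*t - 56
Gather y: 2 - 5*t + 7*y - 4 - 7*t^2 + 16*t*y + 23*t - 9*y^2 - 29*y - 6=-7*t^2 + 18*t - 9*y^2 + y*(16*t - 22) - 8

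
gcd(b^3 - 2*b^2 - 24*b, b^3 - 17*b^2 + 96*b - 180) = b - 6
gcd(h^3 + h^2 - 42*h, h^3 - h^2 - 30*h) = h^2 - 6*h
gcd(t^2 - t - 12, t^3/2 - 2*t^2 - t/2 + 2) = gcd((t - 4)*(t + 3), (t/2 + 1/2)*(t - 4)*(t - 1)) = t - 4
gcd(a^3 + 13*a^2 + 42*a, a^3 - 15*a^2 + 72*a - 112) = 1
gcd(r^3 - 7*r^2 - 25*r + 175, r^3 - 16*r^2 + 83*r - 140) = r^2 - 12*r + 35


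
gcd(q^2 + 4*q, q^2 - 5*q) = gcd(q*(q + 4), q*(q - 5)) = q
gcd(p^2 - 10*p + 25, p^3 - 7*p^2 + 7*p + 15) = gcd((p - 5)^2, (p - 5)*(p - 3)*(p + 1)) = p - 5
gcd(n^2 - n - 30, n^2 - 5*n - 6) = n - 6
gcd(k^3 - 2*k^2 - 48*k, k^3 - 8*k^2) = k^2 - 8*k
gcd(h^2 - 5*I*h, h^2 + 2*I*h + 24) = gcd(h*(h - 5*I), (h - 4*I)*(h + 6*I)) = 1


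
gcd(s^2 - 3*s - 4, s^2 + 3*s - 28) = s - 4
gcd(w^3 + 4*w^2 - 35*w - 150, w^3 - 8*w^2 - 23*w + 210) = w^2 - w - 30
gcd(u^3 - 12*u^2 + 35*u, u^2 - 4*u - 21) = u - 7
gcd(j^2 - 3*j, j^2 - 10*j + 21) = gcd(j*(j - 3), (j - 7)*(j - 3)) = j - 3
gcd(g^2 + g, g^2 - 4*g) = g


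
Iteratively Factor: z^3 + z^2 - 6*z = (z)*(z^2 + z - 6) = z*(z + 3)*(z - 2)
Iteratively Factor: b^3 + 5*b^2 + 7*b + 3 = (b + 1)*(b^2 + 4*b + 3) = (b + 1)*(b + 3)*(b + 1)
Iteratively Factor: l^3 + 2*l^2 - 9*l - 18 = (l + 3)*(l^2 - l - 6) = (l + 2)*(l + 3)*(l - 3)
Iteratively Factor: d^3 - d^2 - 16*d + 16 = (d - 4)*(d^2 + 3*d - 4) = (d - 4)*(d - 1)*(d + 4)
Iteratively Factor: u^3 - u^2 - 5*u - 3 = (u + 1)*(u^2 - 2*u - 3) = (u - 3)*(u + 1)*(u + 1)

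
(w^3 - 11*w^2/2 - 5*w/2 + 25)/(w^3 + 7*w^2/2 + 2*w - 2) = (2*w^2 - 15*w + 25)/(2*w^2 + 3*w - 2)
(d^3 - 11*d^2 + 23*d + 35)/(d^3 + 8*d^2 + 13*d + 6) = (d^2 - 12*d + 35)/(d^2 + 7*d + 6)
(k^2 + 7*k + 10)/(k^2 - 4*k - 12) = (k + 5)/(k - 6)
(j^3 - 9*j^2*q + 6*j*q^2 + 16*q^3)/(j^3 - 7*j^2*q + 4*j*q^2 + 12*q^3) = (-j + 8*q)/(-j + 6*q)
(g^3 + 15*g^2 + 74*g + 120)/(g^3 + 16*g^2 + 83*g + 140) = (g + 6)/(g + 7)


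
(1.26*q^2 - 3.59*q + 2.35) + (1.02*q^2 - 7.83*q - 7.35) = 2.28*q^2 - 11.42*q - 5.0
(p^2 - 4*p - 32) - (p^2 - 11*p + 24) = 7*p - 56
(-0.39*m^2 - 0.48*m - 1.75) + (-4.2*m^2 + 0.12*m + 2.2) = -4.59*m^2 - 0.36*m + 0.45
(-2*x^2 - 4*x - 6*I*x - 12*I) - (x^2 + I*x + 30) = -3*x^2 - 4*x - 7*I*x - 30 - 12*I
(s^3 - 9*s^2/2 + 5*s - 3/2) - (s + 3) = s^3 - 9*s^2/2 + 4*s - 9/2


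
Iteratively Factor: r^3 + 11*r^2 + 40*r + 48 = (r + 4)*(r^2 + 7*r + 12) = (r + 4)^2*(r + 3)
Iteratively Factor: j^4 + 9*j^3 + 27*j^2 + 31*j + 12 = (j + 1)*(j^3 + 8*j^2 + 19*j + 12) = (j + 1)*(j + 3)*(j^2 + 5*j + 4) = (j + 1)^2*(j + 3)*(j + 4)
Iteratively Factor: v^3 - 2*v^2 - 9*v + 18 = (v - 3)*(v^2 + v - 6) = (v - 3)*(v - 2)*(v + 3)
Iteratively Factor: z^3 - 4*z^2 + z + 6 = (z + 1)*(z^2 - 5*z + 6) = (z - 2)*(z + 1)*(z - 3)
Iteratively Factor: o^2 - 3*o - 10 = (o + 2)*(o - 5)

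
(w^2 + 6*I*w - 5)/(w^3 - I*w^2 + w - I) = (w + 5*I)/(w^2 - 2*I*w - 1)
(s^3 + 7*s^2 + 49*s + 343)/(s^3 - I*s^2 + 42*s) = (s^2 + 7*s*(1 + I) + 49*I)/(s*(s + 6*I))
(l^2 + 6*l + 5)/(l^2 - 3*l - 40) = (l + 1)/(l - 8)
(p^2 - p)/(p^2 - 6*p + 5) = p/(p - 5)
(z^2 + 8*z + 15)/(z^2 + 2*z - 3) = (z + 5)/(z - 1)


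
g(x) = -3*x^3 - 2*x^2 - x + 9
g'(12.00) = -1345.00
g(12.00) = -5475.00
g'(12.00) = -1345.00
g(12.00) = -5475.00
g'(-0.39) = -0.81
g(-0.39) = 9.26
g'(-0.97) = -5.59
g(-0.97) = 10.83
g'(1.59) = -30.11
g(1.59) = -9.71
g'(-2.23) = -36.84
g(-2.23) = 34.55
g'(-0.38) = -0.78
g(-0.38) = 9.26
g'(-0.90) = -4.69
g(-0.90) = 10.47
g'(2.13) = -50.35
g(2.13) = -31.19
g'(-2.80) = -60.36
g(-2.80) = 61.98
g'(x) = -9*x^2 - 4*x - 1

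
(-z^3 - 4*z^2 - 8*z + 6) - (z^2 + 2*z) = -z^3 - 5*z^2 - 10*z + 6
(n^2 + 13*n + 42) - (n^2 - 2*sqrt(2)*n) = 2*sqrt(2)*n + 13*n + 42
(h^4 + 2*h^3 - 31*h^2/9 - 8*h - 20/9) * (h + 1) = h^5 + 3*h^4 - 13*h^3/9 - 103*h^2/9 - 92*h/9 - 20/9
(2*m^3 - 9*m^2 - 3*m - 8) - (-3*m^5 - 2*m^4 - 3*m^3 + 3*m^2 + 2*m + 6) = 3*m^5 + 2*m^4 + 5*m^3 - 12*m^2 - 5*m - 14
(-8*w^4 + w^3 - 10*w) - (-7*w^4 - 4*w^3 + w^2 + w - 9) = -w^4 + 5*w^3 - w^2 - 11*w + 9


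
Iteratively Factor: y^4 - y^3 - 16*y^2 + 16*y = (y)*(y^3 - y^2 - 16*y + 16) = y*(y - 4)*(y^2 + 3*y - 4) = y*(y - 4)*(y - 1)*(y + 4)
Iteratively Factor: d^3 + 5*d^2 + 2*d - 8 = (d - 1)*(d^2 + 6*d + 8) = (d - 1)*(d + 2)*(d + 4)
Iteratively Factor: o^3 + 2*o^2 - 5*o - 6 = (o - 2)*(o^2 + 4*o + 3) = (o - 2)*(o + 1)*(o + 3)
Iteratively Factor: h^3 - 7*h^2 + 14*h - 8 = (h - 2)*(h^2 - 5*h + 4) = (h - 4)*(h - 2)*(h - 1)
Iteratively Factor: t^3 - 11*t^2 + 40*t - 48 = (t - 4)*(t^2 - 7*t + 12) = (t - 4)^2*(t - 3)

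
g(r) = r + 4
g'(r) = 1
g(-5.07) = -1.07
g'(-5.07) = 1.00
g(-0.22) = 3.78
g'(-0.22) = 1.00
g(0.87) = 4.87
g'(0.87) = 1.00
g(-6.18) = -2.18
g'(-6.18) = 1.00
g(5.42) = 9.42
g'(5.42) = 1.00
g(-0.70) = 3.30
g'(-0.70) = 1.00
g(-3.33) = 0.67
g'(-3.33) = 1.00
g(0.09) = 4.09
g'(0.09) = 1.00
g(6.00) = 10.00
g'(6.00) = 1.00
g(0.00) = 4.00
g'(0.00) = 1.00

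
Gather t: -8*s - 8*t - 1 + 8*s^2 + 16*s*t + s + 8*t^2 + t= 8*s^2 - 7*s + 8*t^2 + t*(16*s - 7) - 1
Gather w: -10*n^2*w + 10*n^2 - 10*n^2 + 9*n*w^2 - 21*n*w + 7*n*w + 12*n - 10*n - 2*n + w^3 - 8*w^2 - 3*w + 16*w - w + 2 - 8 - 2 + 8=w^3 + w^2*(9*n - 8) + w*(-10*n^2 - 14*n + 12)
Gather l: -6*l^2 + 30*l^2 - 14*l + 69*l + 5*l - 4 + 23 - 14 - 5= 24*l^2 + 60*l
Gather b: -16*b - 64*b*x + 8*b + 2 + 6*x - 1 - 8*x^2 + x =b*(-64*x - 8) - 8*x^2 + 7*x + 1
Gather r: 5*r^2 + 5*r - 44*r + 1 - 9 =5*r^2 - 39*r - 8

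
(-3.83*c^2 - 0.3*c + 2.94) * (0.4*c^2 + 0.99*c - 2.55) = -1.532*c^4 - 3.9117*c^3 + 10.6455*c^2 + 3.6756*c - 7.497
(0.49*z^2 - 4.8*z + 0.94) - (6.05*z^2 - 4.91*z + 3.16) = -5.56*z^2 + 0.11*z - 2.22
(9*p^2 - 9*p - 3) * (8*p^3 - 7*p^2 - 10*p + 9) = 72*p^5 - 135*p^4 - 51*p^3 + 192*p^2 - 51*p - 27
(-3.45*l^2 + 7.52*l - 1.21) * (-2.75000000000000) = 9.4875*l^2 - 20.68*l + 3.3275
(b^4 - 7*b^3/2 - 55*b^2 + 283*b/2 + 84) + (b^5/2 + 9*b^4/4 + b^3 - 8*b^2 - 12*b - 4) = b^5/2 + 13*b^4/4 - 5*b^3/2 - 63*b^2 + 259*b/2 + 80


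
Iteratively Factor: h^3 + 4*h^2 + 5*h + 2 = (h + 1)*(h^2 + 3*h + 2) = (h + 1)*(h + 2)*(h + 1)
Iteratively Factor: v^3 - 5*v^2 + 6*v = (v)*(v^2 - 5*v + 6) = v*(v - 2)*(v - 3)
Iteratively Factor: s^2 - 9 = (s - 3)*(s + 3)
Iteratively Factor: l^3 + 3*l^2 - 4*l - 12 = (l - 2)*(l^2 + 5*l + 6) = (l - 2)*(l + 3)*(l + 2)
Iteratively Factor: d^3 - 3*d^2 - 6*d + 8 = (d - 4)*(d^2 + d - 2) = (d - 4)*(d + 2)*(d - 1)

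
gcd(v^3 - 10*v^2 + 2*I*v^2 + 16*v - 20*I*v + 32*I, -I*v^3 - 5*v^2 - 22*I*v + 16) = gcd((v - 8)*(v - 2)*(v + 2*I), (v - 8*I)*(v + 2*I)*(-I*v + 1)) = v + 2*I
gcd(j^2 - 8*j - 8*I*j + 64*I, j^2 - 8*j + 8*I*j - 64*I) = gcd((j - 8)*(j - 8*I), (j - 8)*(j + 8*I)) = j - 8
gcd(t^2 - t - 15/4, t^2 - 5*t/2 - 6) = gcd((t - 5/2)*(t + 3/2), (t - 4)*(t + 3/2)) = t + 3/2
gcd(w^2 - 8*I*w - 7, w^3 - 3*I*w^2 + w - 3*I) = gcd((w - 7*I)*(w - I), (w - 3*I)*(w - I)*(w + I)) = w - I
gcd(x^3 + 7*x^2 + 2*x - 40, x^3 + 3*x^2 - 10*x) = x^2 + 3*x - 10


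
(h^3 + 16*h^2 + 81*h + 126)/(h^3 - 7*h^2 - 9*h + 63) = (h^2 + 13*h + 42)/(h^2 - 10*h + 21)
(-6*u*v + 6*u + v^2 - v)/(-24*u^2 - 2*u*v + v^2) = (v - 1)/(4*u + v)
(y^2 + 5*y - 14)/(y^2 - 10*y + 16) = (y + 7)/(y - 8)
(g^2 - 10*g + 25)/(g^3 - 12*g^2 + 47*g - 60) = (g - 5)/(g^2 - 7*g + 12)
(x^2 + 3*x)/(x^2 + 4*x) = (x + 3)/(x + 4)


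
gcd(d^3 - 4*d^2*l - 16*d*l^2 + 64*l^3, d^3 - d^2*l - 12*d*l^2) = d - 4*l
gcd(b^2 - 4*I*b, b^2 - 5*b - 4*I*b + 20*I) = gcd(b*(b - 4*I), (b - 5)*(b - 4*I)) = b - 4*I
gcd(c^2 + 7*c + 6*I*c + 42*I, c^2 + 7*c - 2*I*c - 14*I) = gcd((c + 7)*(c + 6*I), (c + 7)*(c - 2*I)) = c + 7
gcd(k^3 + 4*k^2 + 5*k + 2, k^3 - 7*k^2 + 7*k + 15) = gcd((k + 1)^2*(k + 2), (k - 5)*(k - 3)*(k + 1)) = k + 1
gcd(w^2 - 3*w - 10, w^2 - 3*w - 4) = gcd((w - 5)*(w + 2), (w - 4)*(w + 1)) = 1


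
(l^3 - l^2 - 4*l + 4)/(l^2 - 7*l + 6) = (l^2 - 4)/(l - 6)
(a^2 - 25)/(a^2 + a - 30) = (a + 5)/(a + 6)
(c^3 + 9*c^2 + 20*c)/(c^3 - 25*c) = (c + 4)/(c - 5)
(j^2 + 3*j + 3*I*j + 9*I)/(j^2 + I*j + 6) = (j + 3)/(j - 2*I)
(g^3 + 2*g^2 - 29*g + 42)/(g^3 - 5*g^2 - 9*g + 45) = (g^2 + 5*g - 14)/(g^2 - 2*g - 15)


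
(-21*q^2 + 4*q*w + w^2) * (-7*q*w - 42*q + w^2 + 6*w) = 147*q^3*w + 882*q^3 - 49*q^2*w^2 - 294*q^2*w - 3*q*w^3 - 18*q*w^2 + w^4 + 6*w^3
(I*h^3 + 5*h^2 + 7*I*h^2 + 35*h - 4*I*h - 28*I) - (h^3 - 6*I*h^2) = -h^3 + I*h^3 + 5*h^2 + 13*I*h^2 + 35*h - 4*I*h - 28*I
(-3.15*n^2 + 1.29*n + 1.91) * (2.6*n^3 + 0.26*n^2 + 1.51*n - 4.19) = -8.19*n^5 + 2.535*n^4 + 0.5449*n^3 + 15.643*n^2 - 2.521*n - 8.0029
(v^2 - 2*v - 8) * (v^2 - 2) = v^4 - 2*v^3 - 10*v^2 + 4*v + 16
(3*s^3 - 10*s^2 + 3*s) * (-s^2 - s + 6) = -3*s^5 + 7*s^4 + 25*s^3 - 63*s^2 + 18*s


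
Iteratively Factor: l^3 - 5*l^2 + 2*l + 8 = (l + 1)*(l^2 - 6*l + 8) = (l - 4)*(l + 1)*(l - 2)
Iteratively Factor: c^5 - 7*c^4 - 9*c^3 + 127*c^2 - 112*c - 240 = (c - 3)*(c^4 - 4*c^3 - 21*c^2 + 64*c + 80) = (c - 5)*(c - 3)*(c^3 + c^2 - 16*c - 16) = (c - 5)*(c - 4)*(c - 3)*(c^2 + 5*c + 4) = (c - 5)*(c - 4)*(c - 3)*(c + 1)*(c + 4)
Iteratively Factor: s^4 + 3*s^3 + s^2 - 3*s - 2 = (s + 1)*(s^3 + 2*s^2 - s - 2) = (s + 1)^2*(s^2 + s - 2) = (s - 1)*(s + 1)^2*(s + 2)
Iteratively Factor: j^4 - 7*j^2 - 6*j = (j - 3)*(j^3 + 3*j^2 + 2*j) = (j - 3)*(j + 2)*(j^2 + j) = (j - 3)*(j + 1)*(j + 2)*(j)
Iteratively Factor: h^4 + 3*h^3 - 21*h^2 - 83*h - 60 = (h + 1)*(h^3 + 2*h^2 - 23*h - 60) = (h + 1)*(h + 3)*(h^2 - h - 20) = (h + 1)*(h + 3)*(h + 4)*(h - 5)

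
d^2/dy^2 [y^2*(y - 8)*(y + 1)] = 12*y^2 - 42*y - 16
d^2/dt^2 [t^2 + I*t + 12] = 2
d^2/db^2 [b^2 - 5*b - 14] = 2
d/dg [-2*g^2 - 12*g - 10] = -4*g - 12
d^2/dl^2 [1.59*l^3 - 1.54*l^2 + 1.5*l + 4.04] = 9.54*l - 3.08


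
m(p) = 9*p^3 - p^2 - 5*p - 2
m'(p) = 27*p^2 - 2*p - 5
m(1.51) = 19.16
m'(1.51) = 53.54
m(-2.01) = -69.08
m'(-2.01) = 108.10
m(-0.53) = -0.97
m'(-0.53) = 3.64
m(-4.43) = -781.92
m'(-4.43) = 533.73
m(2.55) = 127.98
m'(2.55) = 165.47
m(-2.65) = -163.26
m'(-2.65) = 189.91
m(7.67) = 3961.78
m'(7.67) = 1568.04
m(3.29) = 291.23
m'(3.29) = 280.67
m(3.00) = 217.00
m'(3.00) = 232.00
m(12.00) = 15346.00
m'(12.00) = 3859.00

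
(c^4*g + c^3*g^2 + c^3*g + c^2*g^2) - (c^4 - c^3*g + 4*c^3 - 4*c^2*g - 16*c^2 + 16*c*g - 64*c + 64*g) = c^4*g - c^4 + c^3*g^2 + 2*c^3*g - 4*c^3 + c^2*g^2 + 4*c^2*g + 16*c^2 - 16*c*g + 64*c - 64*g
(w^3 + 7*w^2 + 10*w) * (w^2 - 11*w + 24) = w^5 - 4*w^4 - 43*w^3 + 58*w^2 + 240*w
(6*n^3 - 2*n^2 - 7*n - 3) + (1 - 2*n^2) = 6*n^3 - 4*n^2 - 7*n - 2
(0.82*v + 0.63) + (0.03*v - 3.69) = 0.85*v - 3.06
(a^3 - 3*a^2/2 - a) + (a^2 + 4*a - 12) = a^3 - a^2/2 + 3*a - 12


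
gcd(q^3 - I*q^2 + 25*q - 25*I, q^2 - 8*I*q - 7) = q - I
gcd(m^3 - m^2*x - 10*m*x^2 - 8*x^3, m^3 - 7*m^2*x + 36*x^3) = m + 2*x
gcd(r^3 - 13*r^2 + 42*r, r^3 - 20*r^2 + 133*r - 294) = r^2 - 13*r + 42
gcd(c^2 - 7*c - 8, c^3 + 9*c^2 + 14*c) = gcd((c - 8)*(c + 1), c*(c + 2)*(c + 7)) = 1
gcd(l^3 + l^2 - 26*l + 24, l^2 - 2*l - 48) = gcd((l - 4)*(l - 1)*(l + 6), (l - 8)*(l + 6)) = l + 6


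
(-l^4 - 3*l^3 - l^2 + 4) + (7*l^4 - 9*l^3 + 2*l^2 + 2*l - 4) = 6*l^4 - 12*l^3 + l^2 + 2*l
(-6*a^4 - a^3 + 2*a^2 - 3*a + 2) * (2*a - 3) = -12*a^5 + 16*a^4 + 7*a^3 - 12*a^2 + 13*a - 6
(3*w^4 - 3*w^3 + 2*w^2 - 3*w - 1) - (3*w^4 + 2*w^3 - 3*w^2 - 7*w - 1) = -5*w^3 + 5*w^2 + 4*w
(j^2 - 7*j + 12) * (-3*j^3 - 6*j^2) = -3*j^5 + 15*j^4 + 6*j^3 - 72*j^2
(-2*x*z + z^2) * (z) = -2*x*z^2 + z^3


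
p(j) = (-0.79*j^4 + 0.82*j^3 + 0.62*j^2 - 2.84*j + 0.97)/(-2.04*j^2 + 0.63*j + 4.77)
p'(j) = (4.08*j - 0.63)*(-0.79*j^4 + 0.82*j^3 + 0.62*j^2 - 2.84*j + 0.97)/(-2.04*j^2 + 0.63*j + 4.77)^2 + (-3.16*j^3 + 2.46*j^2 + 1.24*j - 2.84)/(-2.04*j^2 + 0.63*j + 4.77) = (3.2232*j^5 - 3.1659*j^4 - 14.04*j^3 + 6.3312*j^2 + 9.8724*j - 14.1579)/(4.1616*j^4 - 2.5704*j^3 - 19.0647*j^2 + 6.0102*j + 22.7529)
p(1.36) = -1.29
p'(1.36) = -5.87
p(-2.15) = 2.51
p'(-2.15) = -2.28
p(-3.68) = 6.59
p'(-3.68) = -3.19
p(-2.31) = 2.87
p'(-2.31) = -2.31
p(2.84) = 3.51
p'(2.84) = 1.36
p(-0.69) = 0.83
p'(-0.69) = -1.29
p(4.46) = 7.25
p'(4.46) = 3.07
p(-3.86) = 7.18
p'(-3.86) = -3.32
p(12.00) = 52.97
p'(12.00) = 9.00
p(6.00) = 12.95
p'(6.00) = 4.32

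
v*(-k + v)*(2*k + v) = -2*k^2*v + k*v^2 + v^3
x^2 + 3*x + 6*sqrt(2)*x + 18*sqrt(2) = (x + 3)*(x + 6*sqrt(2))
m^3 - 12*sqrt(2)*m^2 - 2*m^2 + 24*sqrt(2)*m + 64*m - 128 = (m - 2)*(m - 8*sqrt(2))*(m - 4*sqrt(2))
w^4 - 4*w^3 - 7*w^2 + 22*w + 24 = (w - 4)*(w - 3)*(w + 1)*(w + 2)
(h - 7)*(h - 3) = h^2 - 10*h + 21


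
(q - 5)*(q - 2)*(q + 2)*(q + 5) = q^4 - 29*q^2 + 100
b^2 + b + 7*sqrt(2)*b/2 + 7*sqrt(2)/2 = (b + 1)*(b + 7*sqrt(2)/2)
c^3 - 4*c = c*(c - 2)*(c + 2)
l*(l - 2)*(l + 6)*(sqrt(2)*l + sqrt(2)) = sqrt(2)*l^4 + 5*sqrt(2)*l^3 - 8*sqrt(2)*l^2 - 12*sqrt(2)*l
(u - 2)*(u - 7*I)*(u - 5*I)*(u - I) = u^4 - 2*u^3 - 13*I*u^3 - 47*u^2 + 26*I*u^2 + 94*u + 35*I*u - 70*I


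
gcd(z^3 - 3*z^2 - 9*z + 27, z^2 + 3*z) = z + 3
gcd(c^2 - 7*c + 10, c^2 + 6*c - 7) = 1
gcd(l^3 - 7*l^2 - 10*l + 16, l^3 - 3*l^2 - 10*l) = l + 2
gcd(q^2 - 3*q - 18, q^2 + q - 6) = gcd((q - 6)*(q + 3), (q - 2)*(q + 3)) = q + 3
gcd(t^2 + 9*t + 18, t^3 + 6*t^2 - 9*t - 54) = t^2 + 9*t + 18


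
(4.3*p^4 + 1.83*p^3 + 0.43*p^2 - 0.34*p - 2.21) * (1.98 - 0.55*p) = -2.365*p^5 + 7.5075*p^4 + 3.3869*p^3 + 1.0384*p^2 + 0.5423*p - 4.3758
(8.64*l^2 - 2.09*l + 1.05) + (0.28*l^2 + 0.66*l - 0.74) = 8.92*l^2 - 1.43*l + 0.31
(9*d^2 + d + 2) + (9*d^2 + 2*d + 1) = 18*d^2 + 3*d + 3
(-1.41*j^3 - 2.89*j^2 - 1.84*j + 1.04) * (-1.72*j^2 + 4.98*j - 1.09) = 2.4252*j^5 - 2.051*j^4 - 9.6905*j^3 - 7.8019*j^2 + 7.1848*j - 1.1336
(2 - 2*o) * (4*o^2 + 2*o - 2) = -8*o^3 + 4*o^2 + 8*o - 4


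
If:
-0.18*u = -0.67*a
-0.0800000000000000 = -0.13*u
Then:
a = 0.17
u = 0.62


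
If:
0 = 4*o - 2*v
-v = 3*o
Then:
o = 0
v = 0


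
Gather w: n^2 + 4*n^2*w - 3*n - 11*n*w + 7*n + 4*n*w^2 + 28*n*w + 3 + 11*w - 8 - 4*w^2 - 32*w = n^2 + 4*n + w^2*(4*n - 4) + w*(4*n^2 + 17*n - 21) - 5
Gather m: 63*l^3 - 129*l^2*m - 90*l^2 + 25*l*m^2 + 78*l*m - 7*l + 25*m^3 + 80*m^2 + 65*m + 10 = 63*l^3 - 90*l^2 - 7*l + 25*m^3 + m^2*(25*l + 80) + m*(-129*l^2 + 78*l + 65) + 10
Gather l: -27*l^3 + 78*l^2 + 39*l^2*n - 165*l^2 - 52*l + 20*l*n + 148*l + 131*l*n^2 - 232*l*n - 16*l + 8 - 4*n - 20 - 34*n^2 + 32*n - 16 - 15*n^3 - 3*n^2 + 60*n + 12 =-27*l^3 + l^2*(39*n - 87) + l*(131*n^2 - 212*n + 80) - 15*n^3 - 37*n^2 + 88*n - 16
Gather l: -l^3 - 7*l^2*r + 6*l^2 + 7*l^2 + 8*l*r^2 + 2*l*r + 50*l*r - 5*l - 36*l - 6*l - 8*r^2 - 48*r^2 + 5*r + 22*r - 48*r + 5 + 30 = -l^3 + l^2*(13 - 7*r) + l*(8*r^2 + 52*r - 47) - 56*r^2 - 21*r + 35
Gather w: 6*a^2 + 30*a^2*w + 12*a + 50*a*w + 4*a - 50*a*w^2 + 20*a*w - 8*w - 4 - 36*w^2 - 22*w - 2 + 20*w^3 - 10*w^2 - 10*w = 6*a^2 + 16*a + 20*w^3 + w^2*(-50*a - 46) + w*(30*a^2 + 70*a - 40) - 6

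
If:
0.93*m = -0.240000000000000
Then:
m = -0.26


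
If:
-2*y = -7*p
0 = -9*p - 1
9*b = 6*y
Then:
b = -7/27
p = -1/9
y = -7/18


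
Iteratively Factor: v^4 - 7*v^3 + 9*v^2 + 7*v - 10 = (v + 1)*(v^3 - 8*v^2 + 17*v - 10) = (v - 1)*(v + 1)*(v^2 - 7*v + 10) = (v - 5)*(v - 1)*(v + 1)*(v - 2)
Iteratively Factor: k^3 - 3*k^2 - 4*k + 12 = (k - 3)*(k^2 - 4) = (k - 3)*(k - 2)*(k + 2)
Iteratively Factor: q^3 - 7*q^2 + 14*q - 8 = (q - 4)*(q^2 - 3*q + 2) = (q - 4)*(q - 2)*(q - 1)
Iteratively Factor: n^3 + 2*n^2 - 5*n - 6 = (n + 1)*(n^2 + n - 6) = (n - 2)*(n + 1)*(n + 3)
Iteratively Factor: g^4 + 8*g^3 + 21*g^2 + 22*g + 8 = (g + 4)*(g^3 + 4*g^2 + 5*g + 2) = (g + 1)*(g + 4)*(g^2 + 3*g + 2) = (g + 1)^2*(g + 4)*(g + 2)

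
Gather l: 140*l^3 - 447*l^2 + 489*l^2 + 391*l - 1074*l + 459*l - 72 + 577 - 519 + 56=140*l^3 + 42*l^2 - 224*l + 42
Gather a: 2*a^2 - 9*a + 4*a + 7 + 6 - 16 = 2*a^2 - 5*a - 3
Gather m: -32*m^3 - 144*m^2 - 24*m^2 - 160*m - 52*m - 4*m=-32*m^3 - 168*m^2 - 216*m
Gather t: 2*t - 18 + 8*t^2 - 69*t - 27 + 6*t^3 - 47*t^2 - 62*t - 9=6*t^3 - 39*t^2 - 129*t - 54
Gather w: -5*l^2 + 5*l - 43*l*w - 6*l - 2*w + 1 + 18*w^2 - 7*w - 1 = -5*l^2 - l + 18*w^2 + w*(-43*l - 9)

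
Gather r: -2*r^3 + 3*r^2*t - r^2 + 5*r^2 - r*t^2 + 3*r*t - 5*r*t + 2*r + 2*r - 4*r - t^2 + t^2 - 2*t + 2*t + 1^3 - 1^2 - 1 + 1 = -2*r^3 + r^2*(3*t + 4) + r*(-t^2 - 2*t)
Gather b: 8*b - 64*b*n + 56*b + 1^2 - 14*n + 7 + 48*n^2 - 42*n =b*(64 - 64*n) + 48*n^2 - 56*n + 8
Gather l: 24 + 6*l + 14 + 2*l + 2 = 8*l + 40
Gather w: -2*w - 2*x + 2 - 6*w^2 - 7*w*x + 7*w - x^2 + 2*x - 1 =-6*w^2 + w*(5 - 7*x) - x^2 + 1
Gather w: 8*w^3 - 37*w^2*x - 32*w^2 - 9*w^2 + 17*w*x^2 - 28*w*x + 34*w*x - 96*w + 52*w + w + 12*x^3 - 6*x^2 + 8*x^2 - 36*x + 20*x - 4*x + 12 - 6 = 8*w^3 + w^2*(-37*x - 41) + w*(17*x^2 + 6*x - 43) + 12*x^3 + 2*x^2 - 20*x + 6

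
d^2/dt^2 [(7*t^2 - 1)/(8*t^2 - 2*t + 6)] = 2*(14*t^3 - 150*t^2 + 6*t + 37)/(64*t^6 - 48*t^5 + 156*t^4 - 73*t^3 + 117*t^2 - 27*t + 27)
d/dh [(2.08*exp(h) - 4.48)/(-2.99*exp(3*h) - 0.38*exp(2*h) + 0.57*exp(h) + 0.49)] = (12.4384*exp(3*h) - 39.3952*exp(2*h) - 3.4048*exp(h) + 3.5728)*exp(h)/(8.9401*exp(6*h) + 2.2724*exp(5*h) - 3.2642*exp(4*h) - 3.3634*exp(3*h) - 0.0475000000000001*exp(2*h) + 0.5586*exp(h) + 0.2401)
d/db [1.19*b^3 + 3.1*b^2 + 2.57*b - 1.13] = 3.57*b^2 + 6.2*b + 2.57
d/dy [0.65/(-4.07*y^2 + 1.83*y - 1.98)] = (5.291*y - 1.1895)/(4.07*y^2 - 1.83*y + 1.98)^2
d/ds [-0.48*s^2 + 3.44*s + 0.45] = 3.44 - 0.96*s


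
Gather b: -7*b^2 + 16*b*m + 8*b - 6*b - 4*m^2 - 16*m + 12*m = -7*b^2 + b*(16*m + 2) - 4*m^2 - 4*m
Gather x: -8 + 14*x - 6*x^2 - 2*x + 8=-6*x^2 + 12*x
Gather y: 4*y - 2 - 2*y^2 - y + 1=-2*y^2 + 3*y - 1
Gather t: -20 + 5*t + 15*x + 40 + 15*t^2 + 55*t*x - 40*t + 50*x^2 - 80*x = 15*t^2 + t*(55*x - 35) + 50*x^2 - 65*x + 20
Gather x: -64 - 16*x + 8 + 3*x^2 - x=3*x^2 - 17*x - 56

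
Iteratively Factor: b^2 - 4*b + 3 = (b - 1)*(b - 3)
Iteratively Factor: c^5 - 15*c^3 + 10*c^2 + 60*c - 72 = (c - 2)*(c^4 + 2*c^3 - 11*c^2 - 12*c + 36) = (c - 2)*(c + 3)*(c^3 - c^2 - 8*c + 12) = (c - 2)^2*(c + 3)*(c^2 + c - 6) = (c - 2)^3*(c + 3)*(c + 3)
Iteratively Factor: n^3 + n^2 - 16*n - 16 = (n + 1)*(n^2 - 16) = (n + 1)*(n + 4)*(n - 4)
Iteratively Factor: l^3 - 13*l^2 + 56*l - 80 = (l - 5)*(l^2 - 8*l + 16) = (l - 5)*(l - 4)*(l - 4)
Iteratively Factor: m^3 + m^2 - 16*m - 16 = (m + 1)*(m^2 - 16) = (m - 4)*(m + 1)*(m + 4)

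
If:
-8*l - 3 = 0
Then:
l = -3/8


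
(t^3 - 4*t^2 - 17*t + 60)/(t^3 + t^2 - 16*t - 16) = (t^2 - 8*t + 15)/(t^2 - 3*t - 4)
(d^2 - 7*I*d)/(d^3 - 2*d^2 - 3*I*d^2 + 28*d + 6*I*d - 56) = d/(d^2 + d*(-2 + 4*I) - 8*I)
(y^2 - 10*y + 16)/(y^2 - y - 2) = (y - 8)/(y + 1)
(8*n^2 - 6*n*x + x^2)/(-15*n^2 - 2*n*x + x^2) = (-8*n^2 + 6*n*x - x^2)/(15*n^2 + 2*n*x - x^2)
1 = 1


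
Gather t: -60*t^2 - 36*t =-60*t^2 - 36*t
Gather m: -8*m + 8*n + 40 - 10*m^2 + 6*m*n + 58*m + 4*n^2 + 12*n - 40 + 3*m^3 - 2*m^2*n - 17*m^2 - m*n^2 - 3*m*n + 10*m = 3*m^3 + m^2*(-2*n - 27) + m*(-n^2 + 3*n + 60) + 4*n^2 + 20*n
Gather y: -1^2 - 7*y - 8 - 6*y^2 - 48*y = -6*y^2 - 55*y - 9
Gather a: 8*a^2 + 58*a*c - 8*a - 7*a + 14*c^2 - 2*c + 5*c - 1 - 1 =8*a^2 + a*(58*c - 15) + 14*c^2 + 3*c - 2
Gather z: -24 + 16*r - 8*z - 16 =16*r - 8*z - 40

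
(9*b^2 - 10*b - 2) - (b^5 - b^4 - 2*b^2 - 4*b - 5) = -b^5 + b^4 + 11*b^2 - 6*b + 3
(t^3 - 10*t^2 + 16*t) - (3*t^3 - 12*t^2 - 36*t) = -2*t^3 + 2*t^2 + 52*t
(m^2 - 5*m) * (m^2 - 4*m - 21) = m^4 - 9*m^3 - m^2 + 105*m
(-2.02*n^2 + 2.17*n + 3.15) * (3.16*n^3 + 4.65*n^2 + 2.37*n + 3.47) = -6.3832*n^5 - 2.5358*n^4 + 15.2571*n^3 + 12.781*n^2 + 14.9954*n + 10.9305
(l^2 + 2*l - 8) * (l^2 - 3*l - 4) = l^4 - l^3 - 18*l^2 + 16*l + 32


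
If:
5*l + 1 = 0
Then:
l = -1/5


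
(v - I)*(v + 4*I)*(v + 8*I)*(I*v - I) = I*v^4 - 11*v^3 - I*v^3 + 11*v^2 - 20*I*v^2 - 32*v + 20*I*v + 32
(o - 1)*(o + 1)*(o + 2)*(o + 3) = o^4 + 5*o^3 + 5*o^2 - 5*o - 6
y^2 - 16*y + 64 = (y - 8)^2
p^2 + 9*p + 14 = (p + 2)*(p + 7)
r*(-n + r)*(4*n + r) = -4*n^2*r + 3*n*r^2 + r^3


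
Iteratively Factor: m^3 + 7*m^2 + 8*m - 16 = (m + 4)*(m^2 + 3*m - 4) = (m - 1)*(m + 4)*(m + 4)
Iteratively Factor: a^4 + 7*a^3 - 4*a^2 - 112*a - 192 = (a - 4)*(a^3 + 11*a^2 + 40*a + 48) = (a - 4)*(a + 4)*(a^2 + 7*a + 12) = (a - 4)*(a + 4)^2*(a + 3)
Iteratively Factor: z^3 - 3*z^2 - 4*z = (z)*(z^2 - 3*z - 4) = z*(z + 1)*(z - 4)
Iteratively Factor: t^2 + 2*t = (t)*(t + 2)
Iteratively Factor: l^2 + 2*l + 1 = (l + 1)*(l + 1)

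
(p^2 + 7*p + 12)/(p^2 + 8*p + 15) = (p + 4)/(p + 5)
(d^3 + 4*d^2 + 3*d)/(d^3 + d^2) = (d + 3)/d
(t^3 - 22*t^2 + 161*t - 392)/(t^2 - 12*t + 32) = (t^2 - 14*t + 49)/(t - 4)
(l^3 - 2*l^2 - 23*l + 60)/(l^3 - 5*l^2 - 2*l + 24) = (l + 5)/(l + 2)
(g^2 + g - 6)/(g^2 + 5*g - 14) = (g + 3)/(g + 7)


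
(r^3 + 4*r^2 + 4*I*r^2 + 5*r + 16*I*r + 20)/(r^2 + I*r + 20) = (r^2 + r*(4 - I) - 4*I)/(r - 4*I)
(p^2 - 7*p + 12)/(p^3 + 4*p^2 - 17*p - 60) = (p - 3)/(p^2 + 8*p + 15)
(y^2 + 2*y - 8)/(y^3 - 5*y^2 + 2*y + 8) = (y + 4)/(y^2 - 3*y - 4)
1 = 1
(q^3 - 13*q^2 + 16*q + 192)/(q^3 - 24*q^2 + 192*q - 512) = (q + 3)/(q - 8)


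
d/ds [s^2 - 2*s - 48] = 2*s - 2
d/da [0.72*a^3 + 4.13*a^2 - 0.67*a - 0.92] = 2.16*a^2 + 8.26*a - 0.67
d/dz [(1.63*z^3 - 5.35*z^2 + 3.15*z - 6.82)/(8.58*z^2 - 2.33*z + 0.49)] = (13.9854*z^4 - 7.5958*z^3 - 12.1654*z^2 + 111.7882*z - 14.3471)/(73.6164*z^4 - 39.9828*z^3 + 13.8373*z^2 - 2.2834*z + 0.2401)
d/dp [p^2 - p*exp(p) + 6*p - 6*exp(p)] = -p*exp(p) + 2*p - 7*exp(p) + 6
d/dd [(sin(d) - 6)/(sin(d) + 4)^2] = (16 - sin(d))*cos(d)/(sin(d) + 4)^3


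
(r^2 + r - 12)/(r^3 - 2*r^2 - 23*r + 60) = (r + 4)/(r^2 + r - 20)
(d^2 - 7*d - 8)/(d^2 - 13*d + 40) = (d + 1)/(d - 5)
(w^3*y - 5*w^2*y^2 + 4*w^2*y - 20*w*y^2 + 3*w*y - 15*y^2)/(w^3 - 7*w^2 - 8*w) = y*(w^2 - 5*w*y + 3*w - 15*y)/(w*(w - 8))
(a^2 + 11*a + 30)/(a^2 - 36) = (a + 5)/(a - 6)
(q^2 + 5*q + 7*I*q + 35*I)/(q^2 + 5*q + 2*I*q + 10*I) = (q + 7*I)/(q + 2*I)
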